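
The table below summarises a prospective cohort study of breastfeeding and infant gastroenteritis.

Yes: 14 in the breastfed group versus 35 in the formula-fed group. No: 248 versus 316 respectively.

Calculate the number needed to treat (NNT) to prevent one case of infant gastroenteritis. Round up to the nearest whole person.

22

Risk in treated group = 14/262 = 0.05344; risk in control = 35/351 = 0.09972.
Absolute risk reduction = 0.09972 − 0.05344 = 0.04628
NNT = 1 / ARR = 1 / 0.04628 = 21.608 → round up → 22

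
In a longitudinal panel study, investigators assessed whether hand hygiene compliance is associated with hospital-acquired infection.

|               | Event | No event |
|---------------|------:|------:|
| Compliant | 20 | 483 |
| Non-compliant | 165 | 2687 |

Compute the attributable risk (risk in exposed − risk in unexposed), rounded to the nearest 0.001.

-0.018

Cells: a = 20, b = 483, c = 165, d = 2687.
Risk in exposed = 20/503 = 0.039761; risk in unexposed = 165/2852 = 0.057854.
Risk difference = 0.039761 − 0.057854 = -0.018093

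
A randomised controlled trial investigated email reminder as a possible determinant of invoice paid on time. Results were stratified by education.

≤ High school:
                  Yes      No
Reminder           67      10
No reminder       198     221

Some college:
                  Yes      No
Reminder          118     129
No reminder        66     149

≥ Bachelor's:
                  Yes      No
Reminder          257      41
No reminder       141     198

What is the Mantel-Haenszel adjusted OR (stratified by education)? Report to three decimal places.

OR_MH = Σ(aᵢdᵢ/nᵢ) / Σ(bᵢcᵢ/nᵢ), where nᵢ is the stratum total.
Stratum 1 (≤ High school): n = 496; a·d/n = 67·221/496 = 29.8528; b·c/n = 10·198/496 = 3.9919
Stratum 2 (Some college): n = 462; a·d/n = 118·149/462 = 38.0563; b·c/n = 129·66/462 = 18.4286
Stratum 3 (≥ Bachelor's): n = 637; a·d/n = 257·198/637 = 79.8838; b·c/n = 41·141/637 = 9.0754
OR_MH = (29.8528 + 38.0563 + 79.8838) / (3.9919 + 18.4286 + 9.0754) = 147.7929 / 31.4959 = 4.69246

4.692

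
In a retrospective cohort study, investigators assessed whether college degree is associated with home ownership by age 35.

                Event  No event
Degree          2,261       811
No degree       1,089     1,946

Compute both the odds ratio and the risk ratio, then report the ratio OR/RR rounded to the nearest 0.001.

Cells: a = 2261, b = 811, c = 1089, d = 1946.
OR = (2261·1946)/(811·1089) = 4399906/883179 = 4.98190
Risk in exposed = 2261/3072 = 0.73600; risk in unexposed = 1089/3035 = 0.35881; RR = 2.05121
OR/RR = 4.98190 / 2.05121 = 2.42876
The outcome is not rare, so the OR lies further from 1 than the RR.

2.429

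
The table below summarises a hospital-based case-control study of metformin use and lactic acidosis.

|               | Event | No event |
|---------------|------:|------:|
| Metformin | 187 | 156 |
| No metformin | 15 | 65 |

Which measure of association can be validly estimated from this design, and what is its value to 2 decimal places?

5.19

Cells: a = 187, b = 156, c = 15, d = 65.
This is a hospital-based case-control study: participants were sampled on outcome status, so risks in the source population cannot be estimated directly — relative risk is not valid here. The odds ratio is the appropriate measure.
OR = (a·d)/(b·c) = (187 × 65) / (156 × 15) = 12155 / 2340 = 5.19444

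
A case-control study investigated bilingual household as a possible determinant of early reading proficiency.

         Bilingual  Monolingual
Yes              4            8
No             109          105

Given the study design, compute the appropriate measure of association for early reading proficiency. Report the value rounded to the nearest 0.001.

0.482

Reading the table with exposure as columns: a = 4 (Bilingual, case), b = 109 (Bilingual, non-case), c = 8 (Monolingual, case), d = 105.
This is a case-control study: participants were sampled on outcome status, so risks in the source population cannot be estimated directly — relative risk is not valid here. The odds ratio is the appropriate measure.
OR = (a·d)/(b·c) = (4 × 105) / (109 × 8) = 420 / 872 = 0.48165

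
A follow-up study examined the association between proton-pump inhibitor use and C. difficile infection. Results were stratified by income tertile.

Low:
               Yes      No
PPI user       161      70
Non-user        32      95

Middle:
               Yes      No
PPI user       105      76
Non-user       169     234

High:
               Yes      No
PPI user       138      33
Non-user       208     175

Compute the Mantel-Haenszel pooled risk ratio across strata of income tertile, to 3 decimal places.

1.639

RR_MH = Σ(aᵢ·n₀ᵢ/nᵢ) / Σ(cᵢ·n₁ᵢ/nᵢ), with n₁ᵢ = aᵢ+bᵢ (exposed), n₀ᵢ = cᵢ+dᵢ (unexposed), nᵢ = n₁ᵢ+n₀ᵢ.
Stratum 1 (Low): n₁ = 231, n₀ = 127, n = 358; a·n₀/n = 161·127/358 = 57.1145; c·n₁/n = 32·231/358 = 20.6480
Stratum 2 (Middle): n₁ = 181, n₀ = 403, n = 584; a·n₀/n = 105·403/584 = 72.4572; c·n₁/n = 169·181/584 = 52.3784
Stratum 3 (High): n₁ = 171, n₀ = 383, n = 554; a·n₀/n = 138·383/554 = 95.4043; c·n₁/n = 208·171/554 = 64.2022
RR_MH = (57.1145 + 72.4572 + 95.4043) / (20.6480 + 52.3784 + 64.2022) = 224.9760 / 137.2286 = 1.63942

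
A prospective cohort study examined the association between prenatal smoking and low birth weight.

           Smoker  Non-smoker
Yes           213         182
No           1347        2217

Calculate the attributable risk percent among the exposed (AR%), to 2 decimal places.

44.44

Reading the table with exposure as columns: a = 213 (Smoker, case), b = 1347 (Smoker, non-case), c = 182 (Non-smoker, case), d = 2217.
Risk in exposed = 213/1560 = 0.13654; risk in unexposed = 182/2399 = 0.07586.
RR = 0.13654/0.07586 = 1.79976
AR% = (RR − 1)/RR × 100 = (1.79976 − 1)/1.79976 × 100 = 44.4369%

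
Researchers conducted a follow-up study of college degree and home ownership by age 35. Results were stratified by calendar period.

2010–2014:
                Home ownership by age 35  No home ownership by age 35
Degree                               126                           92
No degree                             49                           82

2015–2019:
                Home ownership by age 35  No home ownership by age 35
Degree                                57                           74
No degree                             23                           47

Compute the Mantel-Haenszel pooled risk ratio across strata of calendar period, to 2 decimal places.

RR_MH = Σ(aᵢ·n₀ᵢ/nᵢ) / Σ(cᵢ·n₁ᵢ/nᵢ), with n₁ᵢ = aᵢ+bᵢ (exposed), n₀ᵢ = cᵢ+dᵢ (unexposed), nᵢ = n₁ᵢ+n₀ᵢ.
Stratum 1 (2010–2014): n₁ = 218, n₀ = 131, n = 349; a·n₀/n = 126·131/349 = 47.2951; c·n₁/n = 49·218/349 = 30.6074
Stratum 2 (2015–2019): n₁ = 131, n₀ = 70, n = 201; a·n₀/n = 57·70/201 = 19.8507; c·n₁/n = 23·131/201 = 14.9900
RR_MH = (47.2951 + 19.8507) / (30.6074 + 14.9900) = 67.1459 / 45.5975 = 1.47258

1.47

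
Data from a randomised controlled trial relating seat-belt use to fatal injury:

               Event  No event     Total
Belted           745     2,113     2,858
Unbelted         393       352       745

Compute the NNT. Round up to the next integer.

Risk in treated group = 745/2858 = 0.26067; risk in control = 393/745 = 0.52752.
Absolute risk reduction = 0.52752 − 0.26067 = 0.26684
NNT = 1 / ARR = 1 / 0.26684 = 3.747 → round up → 4

4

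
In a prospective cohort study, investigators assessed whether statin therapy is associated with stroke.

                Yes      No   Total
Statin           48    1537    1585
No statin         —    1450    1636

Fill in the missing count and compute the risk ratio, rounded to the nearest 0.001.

The missing cell is in the unexposed row: 1636 − 1450 = 186.
So a = 48, b = 1537, c = 186, d = 1450.
RR = [a/(a+b)] / [c/(c+d)] = (48/1585) / (186/1636) = 0.03028/0.11369 = 0.26637

0.266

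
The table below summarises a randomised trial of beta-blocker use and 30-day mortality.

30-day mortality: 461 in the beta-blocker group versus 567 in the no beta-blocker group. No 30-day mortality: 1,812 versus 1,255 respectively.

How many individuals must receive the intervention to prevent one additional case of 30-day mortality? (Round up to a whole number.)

Risk in treated group = 461/2273 = 0.20282; risk in control = 567/1822 = 0.31120.
Absolute risk reduction = 0.31120 − 0.20282 = 0.10838
NNT = 1 / ARR = 1 / 0.10838 = 9.227 → round up → 10

10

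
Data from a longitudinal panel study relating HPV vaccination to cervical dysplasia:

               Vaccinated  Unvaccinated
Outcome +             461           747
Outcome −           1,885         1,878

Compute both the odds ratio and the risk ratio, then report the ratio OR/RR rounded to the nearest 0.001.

0.890

Reading the table with exposure as columns: a = 461 (Vaccinated, case), b = 1885 (Vaccinated, non-case), c = 747 (Unvaccinated, case), d = 1878.
OR = (461·1878)/(1885·747) = 865758/1408095 = 0.61484
Risk in exposed = 461/2346 = 0.19650; risk in unexposed = 747/2625 = 0.28457; RR = 0.69053
OR/RR = 0.61484 / 0.69053 = 0.89040
The outcome is not rare, so the OR lies further from 1 than the RR.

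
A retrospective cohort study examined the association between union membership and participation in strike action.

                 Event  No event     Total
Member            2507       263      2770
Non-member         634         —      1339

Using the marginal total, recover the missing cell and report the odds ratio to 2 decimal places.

The missing cell is in the unexposed row: 1339 − 634 = 705.
So a = 2507, b = 263, c = 634, d = 705.
OR = (a·d)/(b·c) = (2507 × 705) / (263 × 634) = 1767435 / 166742 = 10.59982

10.60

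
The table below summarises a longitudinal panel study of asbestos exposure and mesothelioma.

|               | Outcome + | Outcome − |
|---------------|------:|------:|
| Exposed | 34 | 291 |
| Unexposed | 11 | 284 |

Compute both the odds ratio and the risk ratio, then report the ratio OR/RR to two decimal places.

Cells: a = 34, b = 291, c = 11, d = 284.
OR = (34·284)/(291·11) = 9656/3201 = 3.01656
Risk in exposed = 34/325 = 0.10462; risk in unexposed = 11/295 = 0.03729; RR = 2.80559
OR/RR = 3.01656 / 2.80559 = 1.07519
The outcome is not rare, so the OR lies further from 1 than the RR.

1.08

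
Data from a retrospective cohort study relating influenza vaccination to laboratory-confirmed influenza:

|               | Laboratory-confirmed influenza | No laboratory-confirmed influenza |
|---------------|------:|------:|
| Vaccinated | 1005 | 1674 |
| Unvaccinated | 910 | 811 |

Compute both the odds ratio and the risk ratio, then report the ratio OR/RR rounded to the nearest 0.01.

0.75

Cells: a = 1005, b = 1674, c = 910, d = 811.
OR = (1005·811)/(1674·910) = 815055/1523340 = 0.53504
Risk in exposed = 1005/2679 = 0.37514; risk in unexposed = 910/1721 = 0.52876; RR = 0.70947
OR/RR = 0.53504 / 0.70947 = 0.75415
The outcome is not rare, so the OR lies further from 1 than the RR.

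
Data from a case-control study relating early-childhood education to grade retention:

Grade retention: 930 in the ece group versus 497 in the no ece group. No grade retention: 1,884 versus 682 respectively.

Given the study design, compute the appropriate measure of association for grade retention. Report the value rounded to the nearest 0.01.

0.68

From the description: a = 930, b = 1884, c = 497, d = 682.
This is a case-control study: participants were sampled on outcome status, so risks in the source population cannot be estimated directly — relative risk is not valid here. The odds ratio is the appropriate measure.
OR = (a·d)/(b·c) = (930 × 682) / (1884 × 497) = 634260 / 936348 = 0.67738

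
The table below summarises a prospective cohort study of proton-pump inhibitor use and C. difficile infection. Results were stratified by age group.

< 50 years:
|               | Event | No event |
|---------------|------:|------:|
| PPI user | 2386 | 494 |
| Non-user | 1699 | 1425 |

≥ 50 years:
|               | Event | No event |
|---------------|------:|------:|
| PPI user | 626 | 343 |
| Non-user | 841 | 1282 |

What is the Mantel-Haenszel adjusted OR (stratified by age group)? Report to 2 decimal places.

3.54

OR_MH = Σ(aᵢdᵢ/nᵢ) / Σ(bᵢcᵢ/nᵢ), where nᵢ is the stratum total.
Stratum 1 (< 50 years): n = 6004; a·d/n = 2386·1425/6004 = 566.2975; b·c/n = 494·1699/6004 = 139.7911
Stratum 2 (≥ 50 years): n = 3092; a·d/n = 626·1282/3092 = 259.5511; b·c/n = 343·841/3092 = 93.2933
OR_MH = (566.2975 + 259.5511) / (139.7911 + 93.2933) = 825.8486 / 233.0845 = 3.54313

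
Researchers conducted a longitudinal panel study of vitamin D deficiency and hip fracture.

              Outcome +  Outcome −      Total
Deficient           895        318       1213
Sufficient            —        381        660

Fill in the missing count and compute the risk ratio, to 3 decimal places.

The missing cell is in the unexposed row: 660 − 381 = 279.
So a = 895, b = 318, c = 279, d = 381.
RR = [a/(a+b)] / [c/(c+d)] = (895/1213) / (279/660) = 0.73784/0.42273 = 1.74543

1.745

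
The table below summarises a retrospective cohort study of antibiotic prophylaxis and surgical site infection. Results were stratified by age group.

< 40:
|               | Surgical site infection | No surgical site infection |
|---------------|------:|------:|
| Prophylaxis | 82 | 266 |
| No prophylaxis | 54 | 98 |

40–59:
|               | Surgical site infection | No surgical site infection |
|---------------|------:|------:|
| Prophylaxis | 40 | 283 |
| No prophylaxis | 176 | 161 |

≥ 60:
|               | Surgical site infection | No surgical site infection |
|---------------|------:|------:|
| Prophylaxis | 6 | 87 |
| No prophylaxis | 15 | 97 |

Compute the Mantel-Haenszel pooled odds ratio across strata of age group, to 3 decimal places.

OR_MH = Σ(aᵢdᵢ/nᵢ) / Σ(bᵢcᵢ/nᵢ), where nᵢ is the stratum total.
Stratum 1 (< 40): n = 500; a·d/n = 82·98/500 = 16.0720; b·c/n = 266·54/500 = 28.7280
Stratum 2 (40–59): n = 660; a·d/n = 40·161/660 = 9.7576; b·c/n = 283·176/660 = 75.4667
Stratum 3 (≥ 60): n = 205; a·d/n = 6·97/205 = 2.8390; b·c/n = 87·15/205 = 6.3659
OR_MH = (16.0720 + 9.7576 + 2.8390) / (28.7280 + 75.4667 + 6.3659) = 28.6686 / 110.5605 = 0.25930

0.259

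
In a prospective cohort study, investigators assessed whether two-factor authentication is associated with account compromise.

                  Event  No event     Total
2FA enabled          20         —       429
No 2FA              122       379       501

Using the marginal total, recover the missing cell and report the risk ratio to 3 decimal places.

0.191

The missing cell is in the exposed row: 429 − 20 = 409.
So a = 20, b = 409, c = 122, d = 379.
RR = [a/(a+b)] / [c/(c+d)] = (20/429) / (122/501) = 0.04662/0.24351 = 0.19145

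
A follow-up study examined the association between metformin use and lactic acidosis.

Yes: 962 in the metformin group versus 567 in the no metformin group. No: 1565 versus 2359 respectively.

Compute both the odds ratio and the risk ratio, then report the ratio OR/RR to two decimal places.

From the description: a = 962, b = 1565, c = 567, d = 2359.
OR = (962·2359)/(1565·567) = 2269358/887355 = 2.55744
Risk in exposed = 962/2527 = 0.38069; risk in unexposed = 567/2926 = 0.19378; RR = 1.96454
OR/RR = 2.55744 / 1.96454 = 1.30180
The outcome is not rare, so the OR lies further from 1 than the RR.

1.30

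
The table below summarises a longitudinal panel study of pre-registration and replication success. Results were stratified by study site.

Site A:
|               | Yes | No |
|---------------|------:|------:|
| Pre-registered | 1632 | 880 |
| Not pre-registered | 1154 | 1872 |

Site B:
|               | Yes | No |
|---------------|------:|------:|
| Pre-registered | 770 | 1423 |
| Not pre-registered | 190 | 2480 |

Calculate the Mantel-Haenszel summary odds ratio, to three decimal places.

OR_MH = Σ(aᵢdᵢ/nᵢ) / Σ(bᵢcᵢ/nᵢ), where nᵢ is the stratum total.
Stratum 1 (Site A): n = 5538; a·d/n = 1632·1872/5538 = 551.6620; b·c/n = 880·1154/5538 = 183.3731
Stratum 2 (Site B): n = 4863; a·d/n = 770·2480/4863 = 392.6794; b·c/n = 1423·190/4863 = 55.5974
OR_MH = (551.6620 + 392.6794) / (183.3731 + 55.5974) = 944.3414 / 238.9704 = 3.95171

3.952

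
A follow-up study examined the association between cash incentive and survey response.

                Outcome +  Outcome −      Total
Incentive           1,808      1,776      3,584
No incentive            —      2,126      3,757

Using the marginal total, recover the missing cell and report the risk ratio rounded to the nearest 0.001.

The missing cell is in the unexposed row: 3757 − 2126 = 1631.
So a = 1808, b = 1776, c = 1631, d = 2126.
RR = [a/(a+b)] / [c/(c+d)] = (1808/3584) / (1631/3757) = 0.50446/0.43412 = 1.16203

1.162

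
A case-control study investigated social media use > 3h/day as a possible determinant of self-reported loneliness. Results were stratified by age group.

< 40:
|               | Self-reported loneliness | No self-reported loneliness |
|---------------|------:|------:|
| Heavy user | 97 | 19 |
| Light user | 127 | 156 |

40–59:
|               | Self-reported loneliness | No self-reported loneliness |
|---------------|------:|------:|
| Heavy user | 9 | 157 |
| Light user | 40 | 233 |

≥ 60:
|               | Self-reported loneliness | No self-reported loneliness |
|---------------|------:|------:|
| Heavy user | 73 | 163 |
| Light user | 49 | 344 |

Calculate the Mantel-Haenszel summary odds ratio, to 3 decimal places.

2.500

OR_MH = Σ(aᵢdᵢ/nᵢ) / Σ(bᵢcᵢ/nᵢ), where nᵢ is the stratum total.
Stratum 1 (< 40): n = 399; a·d/n = 97·156/399 = 37.9248; b·c/n = 19·127/399 = 6.0476
Stratum 2 (40–59): n = 439; a·d/n = 9·233/439 = 4.7768; b·c/n = 157·40/439 = 14.3052
Stratum 3 (≥ 60): n = 629; a·d/n = 73·344/629 = 39.9237; b·c/n = 163·49/629 = 12.6979
OR_MH = (37.9248 + 4.7768 + 39.9237) / (6.0476 + 14.3052 + 12.6979) = 82.6253 / 33.0508 = 2.49995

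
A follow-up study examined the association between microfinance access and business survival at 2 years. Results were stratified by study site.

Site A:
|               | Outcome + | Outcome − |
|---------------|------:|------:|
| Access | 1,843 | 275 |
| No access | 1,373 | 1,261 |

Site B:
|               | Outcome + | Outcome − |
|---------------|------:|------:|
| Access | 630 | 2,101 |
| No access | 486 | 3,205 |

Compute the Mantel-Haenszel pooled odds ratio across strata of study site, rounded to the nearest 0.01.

3.37

OR_MH = Σ(aᵢdᵢ/nᵢ) / Σ(bᵢcᵢ/nᵢ), where nᵢ is the stratum total.
Stratum 1 (Site A): n = 4752; a·d/n = 1843·1261/4752 = 489.0621; b·c/n = 275·1373/4752 = 79.4560
Stratum 2 (Site B): n = 6422; a·d/n = 630·3205/6422 = 314.4114; b·c/n = 2101·486/6422 = 158.9981
OR_MH = (489.0621 + 314.4114) / (79.4560 + 158.9981) = 803.4735 / 238.4541 = 3.36951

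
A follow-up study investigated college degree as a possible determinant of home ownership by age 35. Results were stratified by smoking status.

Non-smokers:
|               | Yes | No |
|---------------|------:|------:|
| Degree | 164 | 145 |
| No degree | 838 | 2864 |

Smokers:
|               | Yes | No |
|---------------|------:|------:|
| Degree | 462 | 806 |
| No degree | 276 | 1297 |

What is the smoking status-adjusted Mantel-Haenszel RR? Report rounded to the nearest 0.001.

2.169

RR_MH = Σ(aᵢ·n₀ᵢ/nᵢ) / Σ(cᵢ·n₁ᵢ/nᵢ), with n₁ᵢ = aᵢ+bᵢ (exposed), n₀ᵢ = cᵢ+dᵢ (unexposed), nᵢ = n₁ᵢ+n₀ᵢ.
Stratum 1 (Non-smokers): n₁ = 309, n₀ = 3702, n = 4011; a·n₀/n = 164·3702/4011 = 151.3657; c·n₁/n = 838·309/4011 = 64.5580
Stratum 2 (Smokers): n₁ = 1268, n₀ = 1573, n = 2841; a·n₀/n = 462·1573/2841 = 255.7994; c·n₁/n = 276·1268/2841 = 123.1848
RR_MH = (151.3657 + 255.7994) / (64.5580 + 123.1848) = 407.1651 / 187.7428 = 2.16874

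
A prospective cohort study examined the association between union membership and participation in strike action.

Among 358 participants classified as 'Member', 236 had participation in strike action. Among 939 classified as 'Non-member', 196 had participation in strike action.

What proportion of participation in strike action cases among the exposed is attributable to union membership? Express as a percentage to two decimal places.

From the description: a = 236, b = 122, c = 196, d = 743.
Risk in exposed = 236/358 = 0.65922; risk in unexposed = 196/939 = 0.20873.
RR = 0.65922/0.20873 = 3.15819
AR% = (RR − 1)/RR × 100 = (3.15819 − 1)/3.15819 × 100 = 68.3363%

68.34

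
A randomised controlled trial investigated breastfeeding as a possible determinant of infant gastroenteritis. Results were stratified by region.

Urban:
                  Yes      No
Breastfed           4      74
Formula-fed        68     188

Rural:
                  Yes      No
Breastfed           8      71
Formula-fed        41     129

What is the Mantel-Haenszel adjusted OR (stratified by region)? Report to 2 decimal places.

0.24

OR_MH = Σ(aᵢdᵢ/nᵢ) / Σ(bᵢcᵢ/nᵢ), where nᵢ is the stratum total.
Stratum 1 (Urban): n = 334; a·d/n = 4·188/334 = 2.2515; b·c/n = 74·68/334 = 15.0659
Stratum 2 (Rural): n = 249; a·d/n = 8·129/249 = 4.1446; b·c/n = 71·41/249 = 11.6908
OR_MH = (2.2515 + 4.1446) / (15.0659 + 11.6908) = 6.3961 / 26.7566 = 0.23905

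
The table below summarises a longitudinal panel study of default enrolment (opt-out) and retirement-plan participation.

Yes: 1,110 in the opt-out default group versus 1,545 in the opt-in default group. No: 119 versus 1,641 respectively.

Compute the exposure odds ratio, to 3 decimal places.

From the description: a = 1110, b = 119, c = 1545, d = 1641.
OR = (a·d)/(b·c) = (1110 × 1641) / (119 × 1545) = 1821510 / 183855 = 9.90732
The odds of retirement-plan participation are about 9.91 times as high in the opt-out default group.

9.907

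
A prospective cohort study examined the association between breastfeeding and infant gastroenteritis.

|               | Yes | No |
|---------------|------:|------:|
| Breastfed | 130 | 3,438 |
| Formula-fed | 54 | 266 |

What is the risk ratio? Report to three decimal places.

Cells: a = 130, b = 3438, c = 54, d = 266.
Risk in exposed = 130/3568 = 0.03643; risk in unexposed = 54/320 = 0.16875.
RR = 0.03643 / 0.16875 = 0.21591
The risk is 78% lower among the exposed than among the unexposed.

0.216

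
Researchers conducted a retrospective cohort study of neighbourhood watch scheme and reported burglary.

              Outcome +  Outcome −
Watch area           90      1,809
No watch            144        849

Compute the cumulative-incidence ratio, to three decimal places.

0.327

Cells: a = 90, b = 1809, c = 144, d = 849.
Risk in exposed = 90/1899 = 0.04739; risk in unexposed = 144/993 = 0.14502.
RR = 0.04739 / 0.14502 = 0.32682
The risk is 67% lower among the exposed than among the unexposed.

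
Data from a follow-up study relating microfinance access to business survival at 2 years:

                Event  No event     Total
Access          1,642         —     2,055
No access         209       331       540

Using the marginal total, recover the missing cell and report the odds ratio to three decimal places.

The missing cell is in the exposed row: 2055 − 1642 = 413.
So a = 1642, b = 413, c = 209, d = 331.
OR = (a·d)/(b·c) = (1642 × 331) / (413 × 209) = 543502 / 86317 = 6.29658

6.297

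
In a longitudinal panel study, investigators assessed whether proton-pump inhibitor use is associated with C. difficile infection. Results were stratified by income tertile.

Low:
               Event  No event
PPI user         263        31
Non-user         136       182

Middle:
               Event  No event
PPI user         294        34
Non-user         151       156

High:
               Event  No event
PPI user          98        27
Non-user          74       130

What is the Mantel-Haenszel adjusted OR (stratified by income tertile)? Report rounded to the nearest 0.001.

8.988

OR_MH = Σ(aᵢdᵢ/nᵢ) / Σ(bᵢcᵢ/nᵢ), where nᵢ is the stratum total.
Stratum 1 (Low): n = 612; a·d/n = 263·182/612 = 78.2124; b·c/n = 31·136/612 = 6.8889
Stratum 2 (Middle): n = 635; a·d/n = 294·156/635 = 72.2268; b·c/n = 34·151/635 = 8.0850
Stratum 3 (High): n = 329; a·d/n = 98·130/329 = 38.7234; b·c/n = 27·74/329 = 6.0729
OR_MH = (78.2124 + 72.2268 + 38.7234) / (6.8889 + 8.0850 + 6.0729) = 189.1626 / 21.0469 = 8.98768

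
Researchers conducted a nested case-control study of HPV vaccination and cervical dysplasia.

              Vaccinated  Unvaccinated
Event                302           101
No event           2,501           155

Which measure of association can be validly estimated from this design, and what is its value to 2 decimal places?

Reading the table with exposure as columns: a = 302 (Vaccinated, case), b = 2501 (Vaccinated, non-case), c = 101 (Unvaccinated, case), d = 155.
This is a nested case-control study: participants were sampled on outcome status, so risks in the source population cannot be estimated directly — relative risk is not valid here. The odds ratio is the appropriate measure.
OR = (a·d)/(b·c) = (302 × 155) / (2501 × 101) = 46810 / 252601 = 0.18531

0.19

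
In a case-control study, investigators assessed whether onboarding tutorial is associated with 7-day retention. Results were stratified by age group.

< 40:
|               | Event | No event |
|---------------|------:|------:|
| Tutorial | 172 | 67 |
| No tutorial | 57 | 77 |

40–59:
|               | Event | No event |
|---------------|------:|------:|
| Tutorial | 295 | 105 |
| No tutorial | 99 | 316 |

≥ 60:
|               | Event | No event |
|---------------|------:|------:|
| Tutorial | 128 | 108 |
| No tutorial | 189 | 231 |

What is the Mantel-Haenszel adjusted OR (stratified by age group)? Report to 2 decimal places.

OR_MH = Σ(aᵢdᵢ/nᵢ) / Σ(bᵢcᵢ/nᵢ), where nᵢ is the stratum total.
Stratum 1 (< 40): n = 373; a·d/n = 172·77/373 = 35.5067; b·c/n = 67·57/373 = 10.2386
Stratum 2 (40–59): n = 815; a·d/n = 295·316/815 = 114.3804; b·c/n = 105·99/815 = 12.7546
Stratum 3 (≥ 60): n = 656; a·d/n = 128·231/656 = 45.0732; b·c/n = 108·189/656 = 31.1159
OR_MH = (35.5067 + 114.3804 + 45.0732) / (10.2386 + 12.7546 + 31.1159) = 194.9602 / 54.1091 = 3.60310

3.60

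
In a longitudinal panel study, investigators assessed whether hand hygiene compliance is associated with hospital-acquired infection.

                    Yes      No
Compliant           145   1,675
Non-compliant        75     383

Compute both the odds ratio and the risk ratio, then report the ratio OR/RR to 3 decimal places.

0.909

Cells: a = 145, b = 1675, c = 75, d = 383.
OR = (145·383)/(1675·75) = 55535/125625 = 0.44207
Risk in exposed = 145/1820 = 0.07967; risk in unexposed = 75/458 = 0.16376; RR = 0.48652
OR/RR = 0.44207 / 0.48652 = 0.90864
The outcome is not rare, so the OR lies further from 1 than the RR.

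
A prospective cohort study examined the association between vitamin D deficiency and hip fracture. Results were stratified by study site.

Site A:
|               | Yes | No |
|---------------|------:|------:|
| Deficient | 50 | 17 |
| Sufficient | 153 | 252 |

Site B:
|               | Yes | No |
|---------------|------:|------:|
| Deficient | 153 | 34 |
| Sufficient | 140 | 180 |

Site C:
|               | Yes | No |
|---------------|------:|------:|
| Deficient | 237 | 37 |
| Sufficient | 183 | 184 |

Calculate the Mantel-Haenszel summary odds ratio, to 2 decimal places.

5.85

OR_MH = Σ(aᵢdᵢ/nᵢ) / Σ(bᵢcᵢ/nᵢ), where nᵢ is the stratum total.
Stratum 1 (Site A): n = 472; a·d/n = 50·252/472 = 26.6949; b·c/n = 17·153/472 = 5.5106
Stratum 2 (Site B): n = 507; a·d/n = 153·180/507 = 54.3195; b·c/n = 34·140/507 = 9.3886
Stratum 3 (Site C): n = 641; a·d/n = 237·184/641 = 68.0312; b·c/n = 37·183/641 = 10.5632
OR_MH = (26.6949 + 54.3195 + 68.0312) / (5.5106 + 9.3886 + 10.5632) = 149.0456 / 25.4623 = 5.85357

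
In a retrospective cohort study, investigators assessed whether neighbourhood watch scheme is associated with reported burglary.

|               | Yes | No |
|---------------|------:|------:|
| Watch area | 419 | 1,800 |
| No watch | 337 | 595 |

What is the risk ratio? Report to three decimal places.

0.522

Cells: a = 419, b = 1800, c = 337, d = 595.
Risk in exposed = 419/2219 = 0.18882; risk in unexposed = 337/932 = 0.36159.
RR = 0.18882 / 0.36159 = 0.52221
The risk is 48% lower among the exposed than among the unexposed.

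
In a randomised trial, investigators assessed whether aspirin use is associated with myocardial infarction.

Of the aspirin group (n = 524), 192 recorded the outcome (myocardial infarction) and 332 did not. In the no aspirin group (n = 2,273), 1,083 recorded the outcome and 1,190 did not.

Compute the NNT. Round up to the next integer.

Risk in treated group = 192/524 = 0.36641; risk in control = 1083/2273 = 0.47646.
Absolute risk reduction = 0.47646 − 0.36641 = 0.11005
NNT = 1 / ARR = 1 / 0.11005 = 9.087 → round up → 10

10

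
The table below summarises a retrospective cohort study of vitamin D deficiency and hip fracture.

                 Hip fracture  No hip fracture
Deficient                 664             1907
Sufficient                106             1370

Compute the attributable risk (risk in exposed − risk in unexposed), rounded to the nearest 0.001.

0.186

Cells: a = 664, b = 1907, c = 106, d = 1370.
Risk in exposed = 664/2571 = 0.258265; risk in unexposed = 106/1476 = 0.071816.
Risk difference = 0.258265 − 0.071816 = 0.186450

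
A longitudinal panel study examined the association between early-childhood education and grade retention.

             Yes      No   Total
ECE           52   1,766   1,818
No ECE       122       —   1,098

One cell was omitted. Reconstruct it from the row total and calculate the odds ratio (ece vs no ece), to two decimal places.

The missing cell is in the unexposed row: 1098 − 122 = 976.
So a = 52, b = 1766, c = 122, d = 976.
OR = (a·d)/(b·c) = (52 × 976) / (1766 × 122) = 50752 / 215452 = 0.23556

0.24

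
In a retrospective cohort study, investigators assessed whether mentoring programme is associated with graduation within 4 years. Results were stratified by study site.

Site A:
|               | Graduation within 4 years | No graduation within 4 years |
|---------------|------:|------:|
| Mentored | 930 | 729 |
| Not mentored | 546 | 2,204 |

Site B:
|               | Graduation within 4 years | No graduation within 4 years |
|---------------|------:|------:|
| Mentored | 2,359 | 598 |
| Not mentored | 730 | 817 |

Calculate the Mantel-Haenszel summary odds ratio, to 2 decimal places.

4.77

OR_MH = Σ(aᵢdᵢ/nᵢ) / Σ(bᵢcᵢ/nᵢ), where nᵢ is the stratum total.
Stratum 1 (Site A): n = 4409; a·d/n = 930·2204/4409 = 464.8945; b·c/n = 729·546/4409 = 90.2776
Stratum 2 (Site B): n = 4504; a·d/n = 2359·817/4504 = 427.9092; b·c/n = 598·730/4504 = 96.9227
OR_MH = (464.8945 + 427.9092) / (90.2776 + 96.9227) = 892.8037 / 187.2003 = 4.76924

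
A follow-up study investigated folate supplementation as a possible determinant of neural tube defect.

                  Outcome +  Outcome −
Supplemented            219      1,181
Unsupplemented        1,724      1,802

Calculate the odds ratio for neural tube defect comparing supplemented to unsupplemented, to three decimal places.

Cells: a = 219, b = 1181, c = 1724, d = 1802.
OR = (a·d)/(b·c) = (219 × 1802) / (1181 × 1724) = 394638 / 2036044 = 0.19383
Exposure is associated with lower odds of neural tube defect (OR = 0.19 < 1).

0.194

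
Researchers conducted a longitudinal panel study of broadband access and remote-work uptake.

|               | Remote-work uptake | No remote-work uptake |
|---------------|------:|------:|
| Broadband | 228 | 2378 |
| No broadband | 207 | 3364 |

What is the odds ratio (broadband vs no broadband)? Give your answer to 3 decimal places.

Cells: a = 228, b = 2378, c = 207, d = 3364.
OR = (a·d)/(b·c) = (228 × 3364) / (2378 × 207) = 766992 / 492246 = 1.55815
The odds of remote-work uptake are about 1.56 times as high in the broadband group.

1.558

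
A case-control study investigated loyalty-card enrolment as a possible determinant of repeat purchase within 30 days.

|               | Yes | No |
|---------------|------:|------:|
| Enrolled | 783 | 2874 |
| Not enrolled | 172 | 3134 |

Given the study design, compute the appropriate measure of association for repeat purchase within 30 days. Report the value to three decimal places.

Cells: a = 783, b = 2874, c = 172, d = 3134.
This is a case-control study: participants were sampled on outcome status, so risks in the source population cannot be estimated directly — relative risk is not valid here. The odds ratio is the appropriate measure.
OR = (a·d)/(b·c) = (783 × 3134) / (2874 × 172) = 2453922 / 494328 = 4.96416

4.964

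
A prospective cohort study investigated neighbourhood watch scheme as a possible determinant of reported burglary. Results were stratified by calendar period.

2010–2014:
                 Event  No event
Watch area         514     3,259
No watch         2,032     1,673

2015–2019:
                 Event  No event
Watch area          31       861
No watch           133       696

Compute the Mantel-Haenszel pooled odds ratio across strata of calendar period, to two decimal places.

0.13

OR_MH = Σ(aᵢdᵢ/nᵢ) / Σ(bᵢcᵢ/nᵢ), where nᵢ is the stratum total.
Stratum 1 (2010–2014): n = 7478; a·d/n = 514·1673/7478 = 114.9936; b·c/n = 3259·2032/7478 = 885.5694
Stratum 2 (2015–2019): n = 1721; a·d/n = 31·696/1721 = 12.5369; b·c/n = 861·133/1721 = 66.5386
OR_MH = (114.9936 + 12.5369) / (885.5694 + 66.5386) = 127.5305 / 952.1080 = 0.13395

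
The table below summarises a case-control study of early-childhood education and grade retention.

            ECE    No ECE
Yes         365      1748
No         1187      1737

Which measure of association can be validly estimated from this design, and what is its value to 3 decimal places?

Reading the table with exposure as columns: a = 365 (ECE, case), b = 1187 (ECE, non-case), c = 1748 (No ECE, case), d = 1737.
This is a case-control study: participants were sampled on outcome status, so risks in the source population cannot be estimated directly — relative risk is not valid here. The odds ratio is the appropriate measure.
OR = (a·d)/(b·c) = (365 × 1737) / (1187 × 1748) = 634005 / 2074876 = 0.30556

0.306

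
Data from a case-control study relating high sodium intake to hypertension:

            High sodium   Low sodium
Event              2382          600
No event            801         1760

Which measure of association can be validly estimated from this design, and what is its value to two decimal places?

Reading the table with exposure as columns: a = 2382 (High sodium, case), b = 801 (High sodium, non-case), c = 600 (Low sodium, case), d = 1760.
This is a case-control study: participants were sampled on outcome status, so risks in the source population cannot be estimated directly — relative risk is not valid here. The odds ratio is the appropriate measure.
OR = (a·d)/(b·c) = (2382 × 1760) / (801 × 600) = 4192320 / 480600 = 8.72310

8.72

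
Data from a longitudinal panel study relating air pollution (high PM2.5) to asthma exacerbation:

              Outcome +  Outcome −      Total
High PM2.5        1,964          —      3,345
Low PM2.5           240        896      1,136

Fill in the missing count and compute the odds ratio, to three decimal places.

5.309

The missing cell is in the exposed row: 3345 − 1964 = 1381.
So a = 1964, b = 1381, c = 240, d = 896.
OR = (a·d)/(b·c) = (1964 × 896) / (1381 × 240) = 1759744 / 331440 = 5.30939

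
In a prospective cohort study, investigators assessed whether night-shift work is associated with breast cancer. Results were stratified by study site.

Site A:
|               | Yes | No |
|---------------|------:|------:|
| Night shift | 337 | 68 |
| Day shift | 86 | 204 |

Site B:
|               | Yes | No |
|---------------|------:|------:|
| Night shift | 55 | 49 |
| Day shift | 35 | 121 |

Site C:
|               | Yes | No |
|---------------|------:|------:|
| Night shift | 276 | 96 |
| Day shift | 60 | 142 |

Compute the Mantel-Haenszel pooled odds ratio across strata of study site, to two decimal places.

OR_MH = Σ(aᵢdᵢ/nᵢ) / Σ(bᵢcᵢ/nᵢ), where nᵢ is the stratum total.
Stratum 1 (Site A): n = 695; a·d/n = 337·204/695 = 98.9180; b·c/n = 68·86/695 = 8.4144
Stratum 2 (Site B): n = 260; a·d/n = 55·121/260 = 25.5962; b·c/n = 49·35/260 = 6.5962
Stratum 3 (Site C): n = 574; a·d/n = 276·142/574 = 68.2787; b·c/n = 96·60/574 = 10.0348
OR_MH = (98.9180 + 25.5962 + 68.2787) / (8.4144 + 6.5962 + 10.0348) = 192.7929 / 25.0454 = 7.69774

7.70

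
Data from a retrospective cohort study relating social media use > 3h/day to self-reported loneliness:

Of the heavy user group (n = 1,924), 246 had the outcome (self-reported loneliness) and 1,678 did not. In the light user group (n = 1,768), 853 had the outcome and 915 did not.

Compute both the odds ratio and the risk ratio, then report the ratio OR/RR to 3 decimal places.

0.593

From the description: a = 246, b = 1678, c = 853, d = 915.
OR = (246·915)/(1678·853) = 225090/1431334 = 0.15726
Risk in exposed = 246/1924 = 0.12786; risk in unexposed = 853/1768 = 0.48247; RR = 0.26501
OR/RR = 0.15726 / 0.26501 = 0.59341
The outcome is not rare, so the OR lies further from 1 than the RR.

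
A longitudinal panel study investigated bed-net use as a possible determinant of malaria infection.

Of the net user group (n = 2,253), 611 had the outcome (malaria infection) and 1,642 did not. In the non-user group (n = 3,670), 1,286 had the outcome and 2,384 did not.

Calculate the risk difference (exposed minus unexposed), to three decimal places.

-0.079

From the description: a = 611, b = 1642, c = 1286, d = 2384.
Risk in exposed = 611/2253 = 0.271194; risk in unexposed = 1286/3670 = 0.350409.
Risk difference = 0.271194 − 0.350409 = -0.079215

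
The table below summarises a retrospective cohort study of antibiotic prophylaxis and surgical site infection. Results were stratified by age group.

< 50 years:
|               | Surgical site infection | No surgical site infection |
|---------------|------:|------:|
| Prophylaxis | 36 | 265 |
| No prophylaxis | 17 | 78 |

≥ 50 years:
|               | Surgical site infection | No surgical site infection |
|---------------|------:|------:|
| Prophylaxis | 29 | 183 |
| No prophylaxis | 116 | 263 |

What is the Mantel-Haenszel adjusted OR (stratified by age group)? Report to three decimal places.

OR_MH = Σ(aᵢdᵢ/nᵢ) / Σ(bᵢcᵢ/nᵢ), where nᵢ is the stratum total.
Stratum 1 (< 50 years): n = 396; a·d/n = 36·78/396 = 7.0909; b·c/n = 265·17/396 = 11.3763
Stratum 2 (≥ 50 years): n = 591; a·d/n = 29·263/591 = 12.9052; b·c/n = 183·116/591 = 35.9188
OR_MH = (7.0909 + 12.9052) / (11.3763 + 35.9188) = 19.9962 / 47.2950 = 0.42280

0.423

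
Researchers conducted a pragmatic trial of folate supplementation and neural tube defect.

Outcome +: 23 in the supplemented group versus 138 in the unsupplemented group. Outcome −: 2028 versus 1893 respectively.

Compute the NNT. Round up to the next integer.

Risk in treated group = 23/2051 = 0.01121; risk in control = 138/2031 = 0.06795.
Absolute risk reduction = 0.06795 − 0.01121 = 0.05673
NNT = 1 / ARR = 1 / 0.05673 = 17.626 → round up → 18

18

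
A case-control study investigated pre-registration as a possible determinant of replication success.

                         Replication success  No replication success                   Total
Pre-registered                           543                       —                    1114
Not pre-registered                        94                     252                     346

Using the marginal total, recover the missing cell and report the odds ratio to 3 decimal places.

2.549

The missing cell is in the exposed row: 1114 − 543 = 571.
So a = 543, b = 571, c = 94, d = 252.
OR = (a·d)/(b·c) = (543 × 252) / (571 × 94) = 136836 / 53674 = 2.54939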